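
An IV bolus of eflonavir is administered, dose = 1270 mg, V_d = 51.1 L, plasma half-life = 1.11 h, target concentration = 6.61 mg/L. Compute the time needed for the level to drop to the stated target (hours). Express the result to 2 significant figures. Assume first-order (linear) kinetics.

C₀ = Dose / Vd = 1270 / 51.1 = 24.85 mg/L
k = ln2 / t½ = 0.693147 / 1.11 = 0.6245 h⁻¹
t = ln(C₀ / C) / k = ln(24.85 / 6.61) / 0.6245
  = ln(3.759) / 0.6245 = 1.324 / 0.6245 = 2.120 h

2.1 h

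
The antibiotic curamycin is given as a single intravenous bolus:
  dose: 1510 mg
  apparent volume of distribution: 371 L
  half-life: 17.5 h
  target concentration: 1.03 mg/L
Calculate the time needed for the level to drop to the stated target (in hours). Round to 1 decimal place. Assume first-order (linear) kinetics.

34.7 h

C₀ = Dose / Vd = 1510 / 371 = 4.070 mg/L
k = ln2 / t½ = 0.693147 / 17.5 = 0.03961 h⁻¹
t = ln(C₀ / C) / k = ln(4.070 / 1.03) / 0.03961
  = ln(3.951) / 0.03961 = 1.374 / 0.03961 = 34.69 h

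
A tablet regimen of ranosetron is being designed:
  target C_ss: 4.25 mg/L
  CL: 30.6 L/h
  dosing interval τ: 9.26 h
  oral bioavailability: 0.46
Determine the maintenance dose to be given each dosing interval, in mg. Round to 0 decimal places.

At steady state, F × (Dose/τ) = Css × CL.
Dose = Css × CL × τ / F = 4.25 × 30.60 × 9.26 / 0.46 = 2618 mg

2618 mg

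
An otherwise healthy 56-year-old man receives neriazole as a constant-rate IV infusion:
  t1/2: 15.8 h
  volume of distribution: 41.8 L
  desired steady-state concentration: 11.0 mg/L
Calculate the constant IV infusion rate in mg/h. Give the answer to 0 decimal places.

k = ln2 / t½ = 0.693147 / 15.8 = 0.04387 h⁻¹
CL = k × Vd = 0.04387 × 41.8 = 1.834 L/h
At steady state, infusion rate R₀ = Css × CL = 11.0 × 1.834 = 20.17 mg/h

20 mg/h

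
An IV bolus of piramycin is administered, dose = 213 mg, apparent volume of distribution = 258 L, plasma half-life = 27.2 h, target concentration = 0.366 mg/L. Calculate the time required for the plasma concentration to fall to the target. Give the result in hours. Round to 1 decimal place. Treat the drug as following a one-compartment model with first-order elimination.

31.9 h

C₀ = Dose / Vd = 213.0 / 258 = 0.8256 mg/L
k = ln2 / t½ = 0.693147 / 27.2 = 0.02548 h⁻¹
t = ln(C₀ / C) / k = ln(0.8256 / 0.366) / 0.02548
  = ln(2.256) / 0.02548 = 0.8136 / 0.02548 = 31.93 h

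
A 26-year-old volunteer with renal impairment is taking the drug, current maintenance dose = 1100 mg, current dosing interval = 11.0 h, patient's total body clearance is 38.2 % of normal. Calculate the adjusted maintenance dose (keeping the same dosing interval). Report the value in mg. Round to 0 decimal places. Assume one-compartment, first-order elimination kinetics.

To keep the same average steady-state level, dosing rate must scale with clearance.
CL ratio = 38.2 / 100 = 0.3820
New dose (same interval) = 1100 × 0.3820 = 420.2 mg

420 mg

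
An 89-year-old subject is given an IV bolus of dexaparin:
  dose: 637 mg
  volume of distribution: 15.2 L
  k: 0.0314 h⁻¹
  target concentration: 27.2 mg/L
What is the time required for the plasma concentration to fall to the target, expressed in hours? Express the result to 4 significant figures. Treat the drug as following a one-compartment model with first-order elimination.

C₀ = Dose / Vd = 637.0 / 15.2 = 41.91 mg/L
t = ln(C₀ / C) / k = ln(41.91 / 27.2) / 0.03140
  = ln(1.541) / 0.03140 = 0.4324 / 0.03140 = 13.77 h

13.77 h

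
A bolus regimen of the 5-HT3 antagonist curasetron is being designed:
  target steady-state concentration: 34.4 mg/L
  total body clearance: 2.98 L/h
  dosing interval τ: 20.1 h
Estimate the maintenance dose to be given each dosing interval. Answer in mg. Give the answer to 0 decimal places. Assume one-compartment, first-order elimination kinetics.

2060 mg

At steady state, Dose/τ = Css × CL.
Dose = Css × CL × τ = 34.4 × 2.980 × 20.1 = 2060 mg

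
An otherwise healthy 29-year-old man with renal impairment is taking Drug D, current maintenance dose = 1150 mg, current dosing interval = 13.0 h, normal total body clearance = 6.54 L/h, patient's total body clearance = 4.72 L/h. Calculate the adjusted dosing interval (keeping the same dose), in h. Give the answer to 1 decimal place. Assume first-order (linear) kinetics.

To keep the same average steady-state level, dosing rate must scale with clearance.
CL ratio = 4.72 / 6.54 = 0.7217
New interval (same dose) = 13.0 / 0.7217 = 18.01 h

18.0 h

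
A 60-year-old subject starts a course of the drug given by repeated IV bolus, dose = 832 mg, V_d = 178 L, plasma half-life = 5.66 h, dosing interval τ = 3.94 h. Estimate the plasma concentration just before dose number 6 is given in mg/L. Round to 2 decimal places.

6.86 mg/L

C₀ per dose = Dose / Vd = 832 / 178 = 4.674 mg/L
k = ln2 / t½ = 0.693147 / 5.66 = 0.1225 h⁻¹
Fraction remaining after one interval: r = e^(−kτ) = e^(−0.1225 × 3.94) = 0.6171
Before dose 6, 5 doses have been given (aged 1τ, 2τ, 3τ, 4τ, 5τ).
C_trough = C₀ × (r + r² + … + r^5) = C₀ × r(1−r^5)/(1−r)
        = 4.674 × 0.6171 × (1 − 0.08949) / (1 − 0.6171) = 6.859 mg/L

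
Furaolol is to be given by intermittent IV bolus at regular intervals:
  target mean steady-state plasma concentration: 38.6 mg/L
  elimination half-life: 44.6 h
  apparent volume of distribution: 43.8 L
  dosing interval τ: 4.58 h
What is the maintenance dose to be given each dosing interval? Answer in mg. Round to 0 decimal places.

k = ln2 / t½ = 0.693147 / 44.6 = 0.01554 h⁻¹
CL = k × Vd = 0.01554 × 43.8 = 0.6807 L/h
At steady state, Dose/τ = Css × CL.
Dose = Css × CL × τ = 38.6 × 0.6807 × 4.58 = 120.3 mg

120 mg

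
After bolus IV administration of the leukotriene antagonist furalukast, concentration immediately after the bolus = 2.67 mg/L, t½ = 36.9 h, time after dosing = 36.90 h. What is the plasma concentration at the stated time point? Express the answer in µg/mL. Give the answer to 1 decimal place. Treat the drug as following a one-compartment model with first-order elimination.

1.3 µg/mL

k = ln2 / t½ = 0.693147 / 36.9 = 0.01878 h⁻¹
t / t½ = 36.90 / 36.9 = 1 half-lives
C = C₀ × (1/2)^1 = 2.670 × 0.5000 = 1.335 mg/L
(1.335 mg/L = 1.335 µg/mL)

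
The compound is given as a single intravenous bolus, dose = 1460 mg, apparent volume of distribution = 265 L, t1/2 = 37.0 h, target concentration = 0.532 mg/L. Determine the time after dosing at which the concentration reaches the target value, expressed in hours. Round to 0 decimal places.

C₀ = Dose / Vd = 1460 / 265 = 5.509 mg/L
k = ln2 / t½ = 0.693147 / 37.0 = 0.01873 h⁻¹
t = ln(C₀ / C) / k = ln(5.509 / 0.532) / 0.01873
  = ln(10.36) / 0.01873 = 2.338 / 0.01873 = 124.8 h

125 h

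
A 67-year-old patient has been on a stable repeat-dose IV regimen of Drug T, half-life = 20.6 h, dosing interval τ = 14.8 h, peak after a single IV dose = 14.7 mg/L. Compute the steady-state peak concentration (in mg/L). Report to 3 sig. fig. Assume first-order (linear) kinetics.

37.5 mg/L

k = ln2 / t½ = 0.693147 / 20.6 = 0.03365 h⁻¹
e^(−kτ) = e^(−0.03365 × 14.8) = 0.6077
Accumulation ratio R = 1 / (1 − e^(−kτ)) = 1 / (1 − 0.6077) = 2.549
Steady-state peak = C₀ × R = 14.7 × 2.549 = 37.47 mg/L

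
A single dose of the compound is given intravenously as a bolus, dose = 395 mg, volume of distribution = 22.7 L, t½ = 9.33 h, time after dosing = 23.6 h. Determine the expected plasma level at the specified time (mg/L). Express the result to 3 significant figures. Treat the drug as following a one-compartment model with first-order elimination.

C₀ = Dose / Vd = 395.0 / 22.7 = 17.40 mg/L
k = ln2 / t½ = 0.693147 / 9.33 = 0.07429 h⁻¹
C = C₀ · e^(−k·t) = 17.40 × e^(−0.07429 × 23.6)
  = 17.40 × 0.1732 = 3.014 mg/L

3.01 mg/L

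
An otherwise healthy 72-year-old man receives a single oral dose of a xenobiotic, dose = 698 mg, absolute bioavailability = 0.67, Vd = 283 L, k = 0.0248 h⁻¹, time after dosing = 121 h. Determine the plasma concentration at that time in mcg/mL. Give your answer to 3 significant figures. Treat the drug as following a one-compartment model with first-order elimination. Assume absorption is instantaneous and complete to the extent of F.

Amount reaching circulation = F × Dose = 0.67 × 698.0 = 467.7 mg
C₀ = F·Dose / Vd = 467.7 / 283 = 1.653 mg/L
C = C₀ · e^(−k·t) = 1.653 × e^(−0.02480 × 121)
  = 1.653 × 0.04975 = 0.08224 mg/L
(0.08224 mg/L = 0.08224 mcg/mL)

0.0822 mcg/mL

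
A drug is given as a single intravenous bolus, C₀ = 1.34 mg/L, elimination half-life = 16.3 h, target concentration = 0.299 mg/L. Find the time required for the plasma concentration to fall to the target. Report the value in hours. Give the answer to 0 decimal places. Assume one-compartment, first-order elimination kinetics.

35 h

k = ln2 / t½ = 0.693147 / 16.3 = 0.04252 h⁻¹
t = ln(C₀ / C) / k = ln(1.340 / 0.299) / 0.04252
  = ln(4.482) / 0.04252 = 1.500 / 0.04252 = 35.28 h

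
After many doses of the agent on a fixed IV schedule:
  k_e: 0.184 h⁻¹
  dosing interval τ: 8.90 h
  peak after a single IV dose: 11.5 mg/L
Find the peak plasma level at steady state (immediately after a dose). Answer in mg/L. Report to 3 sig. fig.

14.3 mg/L

e^(−kτ) = e^(−0.1840 × 8.90) = 0.1944
Accumulation ratio R = 1 / (1 − e^(−kτ)) = 1 / (1 − 0.1944) = 1.241
Steady-state peak = C₀ × R = 11.5 × 1.241 = 14.27 mg/L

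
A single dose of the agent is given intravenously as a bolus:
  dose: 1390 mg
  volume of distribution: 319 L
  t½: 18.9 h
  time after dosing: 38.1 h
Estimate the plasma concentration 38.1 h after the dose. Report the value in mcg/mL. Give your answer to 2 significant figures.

C₀ = Dose / Vd = 1390 / 319 = 4.357 mg/L
k = ln2 / t½ = 0.693147 / 18.9 = 0.03667 h⁻¹
C = C₀ · e^(−k·t) = 4.357 × e^(−0.03667 × 38.1)
  = 4.357 × 0.2473 = 1.077 mg/L
(1.077 mg/L = 1.077 mcg/mL)

1.1 mcg/mL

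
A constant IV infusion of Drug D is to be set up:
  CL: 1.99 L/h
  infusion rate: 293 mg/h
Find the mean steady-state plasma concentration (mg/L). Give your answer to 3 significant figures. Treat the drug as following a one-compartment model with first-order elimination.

147 mg/L

At steady state Css = R₀ / CL = 293 / 1.990 = 147.2 mg/L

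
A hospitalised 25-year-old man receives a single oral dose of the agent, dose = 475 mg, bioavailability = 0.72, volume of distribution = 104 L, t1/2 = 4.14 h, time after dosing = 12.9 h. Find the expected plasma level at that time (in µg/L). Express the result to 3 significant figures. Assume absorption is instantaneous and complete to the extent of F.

379 µg/L

Amount reaching circulation = F × Dose = 0.72 × 475.0 = 342.0 mg
C₀ = F·Dose / Vd = 342.0 / 104 = 3.288 mg/L
k = ln2 / t½ = 0.693147 / 4.14 = 0.1674 h⁻¹
C = C₀ · e^(−k·t) = 3.288 × e^(−0.1674 × 12.9)
  = 3.288 × 0.1154 = 0.3794 mg/L
Convert: 0.3794 mg/L × 1000 = 379.4 µg/L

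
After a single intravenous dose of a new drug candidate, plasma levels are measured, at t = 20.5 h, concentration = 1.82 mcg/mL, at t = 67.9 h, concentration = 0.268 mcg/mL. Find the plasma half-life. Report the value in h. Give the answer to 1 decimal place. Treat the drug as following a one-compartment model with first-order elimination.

k = ln(C₁/C₂) / (t₂ − t₁) = ln(1.82/0.268) / (67.9 − 20.5)
  = 1.916 / 47.40 = 0.04042 h⁻¹
t½ = ln2 / k = 0.693147 / 0.04042 = 17.15 h

17.2 h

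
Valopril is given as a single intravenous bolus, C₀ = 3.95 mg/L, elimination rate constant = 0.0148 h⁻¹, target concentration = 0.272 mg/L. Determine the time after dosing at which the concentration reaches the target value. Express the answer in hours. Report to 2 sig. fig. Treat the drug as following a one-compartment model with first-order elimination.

t = ln(C₀ / C) / k = ln(3.950 / 0.272) / 0.01480
  = ln(14.52) / 0.01480 = 2.676 / 0.01480 = 180.8 h

180 h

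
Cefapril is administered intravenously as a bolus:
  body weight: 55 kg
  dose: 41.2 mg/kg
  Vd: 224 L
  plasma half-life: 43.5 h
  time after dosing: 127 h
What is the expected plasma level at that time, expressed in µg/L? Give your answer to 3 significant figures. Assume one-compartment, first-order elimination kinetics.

Total dose = 41.2 × 55 = 2266 mg
C₀ = Dose / Vd = 2266 / 224 = 10.12 mg/L
k = ln2 / t½ = 0.693147 / 43.5 = 0.01593 h⁻¹
C = C₀ · e^(−k·t) = 10.12 × e^(−0.01593 × 127)
  = 10.12 × 0.1322 = 1.338 mg/L
Convert: 1.338 mg/L × 1000 = 1338 µg/L

1340 µg/L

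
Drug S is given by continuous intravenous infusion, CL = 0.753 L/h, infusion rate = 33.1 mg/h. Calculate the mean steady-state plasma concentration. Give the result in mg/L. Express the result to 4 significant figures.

43.96 mg/L

At steady state Css = R₀ / CL = 33.1 / 0.7530 = 43.96 mg/L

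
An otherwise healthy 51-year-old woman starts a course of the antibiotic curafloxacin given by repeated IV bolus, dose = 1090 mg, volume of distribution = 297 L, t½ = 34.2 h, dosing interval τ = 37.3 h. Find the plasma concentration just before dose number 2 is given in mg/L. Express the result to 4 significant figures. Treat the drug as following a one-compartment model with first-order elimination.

1.723 mg/L

C₀ per dose = Dose / Vd = 1090 / 297 = 3.670 mg/L
k = ln2 / t½ = 0.693147 / 34.2 = 0.02027 h⁻¹
Fraction remaining after one interval: r = e^(−kτ) = e^(−0.02027 × 37.3) = 0.4695
Before dose 2, 1 dose has been given (aged 1τ).
C_trough = C₀ × r = 3.670 × 0.4695 = 1.723 mg/L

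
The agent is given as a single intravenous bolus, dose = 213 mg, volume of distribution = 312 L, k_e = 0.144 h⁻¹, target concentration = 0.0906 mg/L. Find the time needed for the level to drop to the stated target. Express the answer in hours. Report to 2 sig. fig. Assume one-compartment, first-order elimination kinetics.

C₀ = Dose / Vd = 213.0 / 312 = 0.6827 mg/L
t = ln(C₀ / C) / k = ln(0.6827 / 0.0906) / 0.1440
  = ln(7.535) / 0.1440 = 2.020 / 0.1440 = 14.03 h

14 h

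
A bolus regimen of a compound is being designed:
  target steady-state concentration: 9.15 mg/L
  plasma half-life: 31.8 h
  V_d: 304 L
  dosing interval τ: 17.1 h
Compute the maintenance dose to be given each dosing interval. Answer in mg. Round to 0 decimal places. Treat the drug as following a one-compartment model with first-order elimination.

k = ln2 / t½ = 0.693147 / 31.8 = 0.02180 h⁻¹
CL = k × Vd = 0.02180 × 304 = 6.627 L/h
At steady state, Dose/τ = Css × CL.
Dose = Css × CL × τ = 9.15 × 6.627 × 17.1 = 1037 mg

1037 mg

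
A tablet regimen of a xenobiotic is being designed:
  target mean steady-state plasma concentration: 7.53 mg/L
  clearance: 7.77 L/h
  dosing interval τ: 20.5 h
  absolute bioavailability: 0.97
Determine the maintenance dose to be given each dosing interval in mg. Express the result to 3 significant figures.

At steady state, F × (Dose/τ) = Css × CL.
Dose = Css × CL × τ / F = 7.53 × 7.770 × 20.5 / 0.97 = 1237 mg

1240 mg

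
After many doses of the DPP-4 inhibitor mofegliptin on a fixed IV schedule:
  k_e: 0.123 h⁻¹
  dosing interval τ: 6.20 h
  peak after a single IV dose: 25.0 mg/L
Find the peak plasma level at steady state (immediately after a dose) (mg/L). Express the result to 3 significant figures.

46.9 mg/L

e^(−kτ) = e^(−0.1230 × 6.20) = 0.4665
Accumulation ratio R = 1 / (1 − e^(−kτ)) = 1 / (1 − 0.4665) = 1.874
Steady-state peak = C₀ × R = 25.0 × 1.874 = 46.85 mg/L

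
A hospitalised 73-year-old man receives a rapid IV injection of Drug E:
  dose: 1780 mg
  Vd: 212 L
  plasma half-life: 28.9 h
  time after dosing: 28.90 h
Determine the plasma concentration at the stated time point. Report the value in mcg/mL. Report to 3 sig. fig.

4.20 mcg/mL

C₀ = Dose / Vd = 1780 / 212 = 8.396 mg/L
k = ln2 / t½ = 0.693147 / 28.9 = 0.02398 h⁻¹
t / t½ = 28.90 / 28.9 = 1 half-lives
C = C₀ × (1/2)^1 = 8.396 × 0.5000 = 4.198 mg/L
(4.198 mg/L = 4.198 mcg/mL)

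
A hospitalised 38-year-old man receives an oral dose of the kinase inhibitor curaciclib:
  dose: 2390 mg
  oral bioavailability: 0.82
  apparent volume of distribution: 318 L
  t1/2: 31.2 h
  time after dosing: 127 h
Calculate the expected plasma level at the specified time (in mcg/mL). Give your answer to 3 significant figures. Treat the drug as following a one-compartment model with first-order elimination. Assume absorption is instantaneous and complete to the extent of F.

0.367 mcg/mL

Amount reaching circulation = F × Dose = 0.82 × 2390 = 1960 mg
C₀ = F·Dose / Vd = 1960 / 318 = 6.164 mg/L
k = ln2 / t½ = 0.693147 / 31.2 = 0.02222 h⁻¹
C = C₀ · e^(−k·t) = 6.164 × e^(−0.02222 × 127)
  = 6.164 × 0.05949 = 0.3667 mg/L
(0.3667 mg/L = 0.3667 mcg/mL)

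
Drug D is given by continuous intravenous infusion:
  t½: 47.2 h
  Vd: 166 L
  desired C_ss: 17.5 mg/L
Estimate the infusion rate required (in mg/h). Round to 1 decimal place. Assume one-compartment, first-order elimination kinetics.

k = ln2 / t½ = 0.693147 / 47.2 = 0.01469 h⁻¹
CL = k × Vd = 0.01469 × 166 = 2.439 L/h
At steady state, infusion rate R₀ = Css × CL = 17.5 × 2.439 = 42.68 mg/h

42.7 mg/h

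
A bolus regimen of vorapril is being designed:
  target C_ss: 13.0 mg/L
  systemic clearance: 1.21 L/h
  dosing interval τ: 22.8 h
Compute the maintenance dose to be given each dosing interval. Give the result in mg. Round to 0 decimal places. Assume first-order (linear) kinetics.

At steady state, Dose/τ = Css × CL.
Dose = Css × CL × τ = 13.0 × 1.210 × 22.8 = 358.6 mg

359 mg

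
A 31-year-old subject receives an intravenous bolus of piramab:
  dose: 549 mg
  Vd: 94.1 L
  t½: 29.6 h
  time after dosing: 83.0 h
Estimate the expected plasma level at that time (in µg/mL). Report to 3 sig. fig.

0.835 µg/mL

C₀ = Dose / Vd = 549.0 / 94.1 = 5.834 mg/L
k = ln2 / t½ = 0.693147 / 29.6 = 0.02342 h⁻¹
C = C₀ · e^(−k·t) = 5.834 × e^(−0.02342 × 83.0)
  = 5.834 × 0.1432 = 0.8354 mg/L
(0.8354 mg/L = 0.8354 µg/mL)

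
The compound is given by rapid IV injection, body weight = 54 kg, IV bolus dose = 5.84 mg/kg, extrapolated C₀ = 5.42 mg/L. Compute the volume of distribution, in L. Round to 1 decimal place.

Dose = 5.84 × 54 = 315.4 mg
Vd = Dose / C₀ = 315.4 / 5.42 = 58.19 L

58.2 L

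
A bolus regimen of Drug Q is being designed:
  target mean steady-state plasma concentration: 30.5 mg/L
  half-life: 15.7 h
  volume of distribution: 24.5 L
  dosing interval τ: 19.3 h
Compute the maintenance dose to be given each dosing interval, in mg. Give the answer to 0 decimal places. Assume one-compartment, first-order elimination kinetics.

637 mg

k = ln2 / t½ = 0.693147 / 15.7 = 0.04415 h⁻¹
CL = k × Vd = 0.04415 × 24.5 = 1.082 L/h
At steady state, Dose/τ = Css × CL.
Dose = Css × CL × τ = 30.5 × 1.082 × 19.3 = 636.9 mg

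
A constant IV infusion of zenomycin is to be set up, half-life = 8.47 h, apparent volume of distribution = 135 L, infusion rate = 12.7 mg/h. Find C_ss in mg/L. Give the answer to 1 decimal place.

k = ln2 / t½ = 0.693147 / 8.47 = 0.08184 h⁻¹
CL = k × Vd = 0.08184 × 135 = 11.05 L/h
At steady state Css = R₀ / CL = 12.7 / 11.05 = 1.149 mg/L

1.1 mg/L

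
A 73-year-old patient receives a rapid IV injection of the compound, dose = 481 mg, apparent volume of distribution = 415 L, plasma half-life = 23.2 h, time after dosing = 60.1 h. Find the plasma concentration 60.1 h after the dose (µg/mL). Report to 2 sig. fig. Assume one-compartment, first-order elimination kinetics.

0.19 µg/mL

C₀ = Dose / Vd = 481.0 / 415 = 1.159 mg/L
k = ln2 / t½ = 0.693147 / 23.2 = 0.02988 h⁻¹
C = C₀ · e^(−k·t) = 1.159 × e^(−0.02988 × 60.1)
  = 1.159 × 0.1660 = 0.1924 mg/L
(0.1924 mg/L = 0.1924 µg/mL)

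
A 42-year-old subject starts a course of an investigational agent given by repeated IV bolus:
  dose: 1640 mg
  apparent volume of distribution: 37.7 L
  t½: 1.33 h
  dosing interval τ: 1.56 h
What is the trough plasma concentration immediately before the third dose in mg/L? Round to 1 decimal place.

27.9 mg/L

C₀ per dose = Dose / Vd = 1640 / 37.7 = 43.50 mg/L
k = ln2 / t½ = 0.693147 / 1.33 = 0.5212 h⁻¹
Fraction remaining after one interval: r = e^(−kτ) = e^(−0.5212 × 1.56) = 0.4435
Before dose 3, 2 doses have been given (aged 1τ, 2τ).
C_trough = C₀ × (r + r²) = 43.50 × (0.4435 + 0.1967) = 27.85 mg/L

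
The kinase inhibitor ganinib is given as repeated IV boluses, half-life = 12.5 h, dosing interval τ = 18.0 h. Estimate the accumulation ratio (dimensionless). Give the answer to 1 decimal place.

k = ln2 / t½ = 0.693147 / 12.5 = 0.05545 h⁻¹
e^(−kτ) = e^(−0.05545 × 18.0) = 0.3686
Accumulation ratio R = 1 / (1 − e^(−kτ)) = 1 / (1 − 0.3686) = 1.584

1.6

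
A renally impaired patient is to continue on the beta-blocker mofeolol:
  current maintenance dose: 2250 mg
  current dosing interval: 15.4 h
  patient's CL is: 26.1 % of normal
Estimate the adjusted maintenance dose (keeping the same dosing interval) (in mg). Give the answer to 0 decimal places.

To keep the same average steady-state level, dosing rate must scale with clearance.
CL ratio = 26.1 / 100 = 0.2610
New dose (same interval) = 2250 × 0.2610 = 587.3 mg

587 mg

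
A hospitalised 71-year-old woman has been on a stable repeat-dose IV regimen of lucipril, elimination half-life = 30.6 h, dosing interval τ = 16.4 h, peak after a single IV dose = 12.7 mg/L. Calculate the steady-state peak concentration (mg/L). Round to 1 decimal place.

k = ln2 / t½ = 0.693147 / 30.6 = 0.02265 h⁻¹
e^(−kτ) = e^(−0.02265 × 16.4) = 0.6897
Accumulation ratio R = 1 / (1 − e^(−kτ)) = 1 / (1 − 0.6897) = 3.223
Steady-state peak = C₀ × R = 12.7 × 3.223 = 40.93 mg/L

40.9 mg/L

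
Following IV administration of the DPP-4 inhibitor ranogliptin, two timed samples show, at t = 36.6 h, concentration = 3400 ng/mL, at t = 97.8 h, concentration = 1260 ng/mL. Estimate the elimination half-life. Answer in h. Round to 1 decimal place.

42.7 h

k = ln(C₁/C₂) / (t₂ − t₁) = ln(3400/1260) / (97.8 − 36.6)
  = 0.9927 / 61.20 = 0.01622 h⁻¹
t½ = ln2 / k = 0.693147 / 0.01622 = 42.73 h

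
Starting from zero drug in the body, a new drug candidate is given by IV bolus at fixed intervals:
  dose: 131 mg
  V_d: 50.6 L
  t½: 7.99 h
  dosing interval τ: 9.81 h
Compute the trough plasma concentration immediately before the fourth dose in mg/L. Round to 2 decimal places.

C₀ per dose = Dose / Vd = 131 / 50.6 = 2.589 mg/L
k = ln2 / t½ = 0.693147 / 7.99 = 0.08675 h⁻¹
Fraction remaining after one interval: r = e^(−kτ) = e^(−0.08675 × 9.81) = 0.4270
Before dose 4, 3 doses have been given (aged 1τ, 2τ, 3τ).
C_trough = C₀ × (r + r² + … + r^3) = C₀ × r(1−r^3)/(1−r)
        = 2.589 × 0.4270 × (1 − 0.07785) / (1 − 0.4270) = 1.779 mg/L

1.78 mg/L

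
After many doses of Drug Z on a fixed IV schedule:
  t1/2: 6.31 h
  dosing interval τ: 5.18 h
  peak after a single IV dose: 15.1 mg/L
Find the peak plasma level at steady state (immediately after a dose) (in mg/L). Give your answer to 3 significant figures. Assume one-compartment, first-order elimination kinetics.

k = ln2 / t½ = 0.693147 / 6.31 = 0.1098 h⁻¹
e^(−kτ) = e^(−0.1098 × 5.18) = 0.5662
Accumulation ratio R = 1 / (1 − e^(−kτ)) = 1 / (1 − 0.5662) = 2.305
Steady-state peak = C₀ × R = 15.1 × 2.305 = 34.81 mg/L

34.8 mg/L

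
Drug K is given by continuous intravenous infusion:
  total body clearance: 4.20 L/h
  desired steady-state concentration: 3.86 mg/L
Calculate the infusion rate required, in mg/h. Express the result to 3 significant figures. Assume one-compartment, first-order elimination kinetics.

16.2 mg/h

At steady state, infusion rate R₀ = Css × CL = 3.86 × 4.200 = 16.21 mg/h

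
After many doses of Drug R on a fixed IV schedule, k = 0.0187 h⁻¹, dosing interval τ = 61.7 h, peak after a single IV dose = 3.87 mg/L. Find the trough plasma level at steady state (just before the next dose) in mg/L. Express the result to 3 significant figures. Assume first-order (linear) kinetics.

e^(−kτ) = e^(−0.01870 × 61.7) = 0.3154
Accumulation ratio R = 1 / (1 − e^(−kτ)) = 1 / (1 − 0.3154) = 1.461
Steady-state trough = C₀ × R × e^(−kτ) = 3.87 × 1.461 × 0.3154 = 1.783 mg/L

1.78 mg/L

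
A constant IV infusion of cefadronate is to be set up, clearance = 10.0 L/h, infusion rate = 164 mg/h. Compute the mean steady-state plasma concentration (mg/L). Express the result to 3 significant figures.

16.4 mg/L

At steady state Css = R₀ / CL = 164 / 10.00 = 16.40 mg/L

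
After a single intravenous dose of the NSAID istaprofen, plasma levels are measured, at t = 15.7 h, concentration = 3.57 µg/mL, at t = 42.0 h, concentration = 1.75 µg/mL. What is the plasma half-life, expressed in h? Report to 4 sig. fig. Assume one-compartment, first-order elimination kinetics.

k = ln(C₁/C₂) / (t₂ − t₁) = ln(3.57/1.75) / (42.0 − 15.7)
  = 0.7129 / 26.30 = 0.02711 h⁻¹
t½ = ln2 / k = 0.693147 / 0.02711 = 25.57 h

25.57 h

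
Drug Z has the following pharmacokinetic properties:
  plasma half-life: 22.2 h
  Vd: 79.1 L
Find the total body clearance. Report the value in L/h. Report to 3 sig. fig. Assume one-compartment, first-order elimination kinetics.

k = ln2 / t½ = 0.693147 / 22.2 = 0.03122 h⁻¹
CL = k × Vd = 0.03122 × 79.1 = 2.470 L/h

2.47 L/h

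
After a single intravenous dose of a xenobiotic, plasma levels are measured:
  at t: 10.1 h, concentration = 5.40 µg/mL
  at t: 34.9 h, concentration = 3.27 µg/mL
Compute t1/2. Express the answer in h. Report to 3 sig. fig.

k = ln(C₁/C₂) / (t₂ − t₁) = ln(5.40/3.27) / (34.9 − 10.1)
  = 0.5016 / 24.80 = 0.02023 h⁻¹
t½ = ln2 / k = 0.693147 / 0.02023 = 34.26 h

34.3 h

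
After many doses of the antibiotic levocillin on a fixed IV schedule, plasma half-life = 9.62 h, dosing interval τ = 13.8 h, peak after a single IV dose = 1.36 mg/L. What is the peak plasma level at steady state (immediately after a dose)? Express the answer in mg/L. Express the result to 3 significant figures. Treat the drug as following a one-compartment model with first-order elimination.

k = ln2 / t½ = 0.693147 / 9.62 = 0.07205 h⁻¹
e^(−kτ) = e^(−0.07205 × 13.8) = 0.3700
Accumulation ratio R = 1 / (1 − e^(−kτ)) = 1 / (1 − 0.3700) = 1.587
Steady-state peak = C₀ × R = 1.36 × 1.587 = 2.158 mg/L

2.16 mg/L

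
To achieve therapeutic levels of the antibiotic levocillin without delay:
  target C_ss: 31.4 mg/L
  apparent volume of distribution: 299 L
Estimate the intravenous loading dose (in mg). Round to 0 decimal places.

9389 mg

LD = Css × Vd = 31.4 × 299 = 9389 mg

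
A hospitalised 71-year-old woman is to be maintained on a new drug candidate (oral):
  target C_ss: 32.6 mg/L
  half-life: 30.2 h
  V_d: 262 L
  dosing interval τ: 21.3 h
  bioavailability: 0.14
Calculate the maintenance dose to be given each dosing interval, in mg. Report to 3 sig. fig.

k = ln2 / t½ = 0.693147 / 30.2 = 0.02295 h⁻¹
CL = k × Vd = 0.02295 × 262 = 6.013 L/h
At steady state, F × (Dose/τ) = Css × CL.
Dose = Css × CL × τ / F = 32.6 × 6.013 × 21.3 / 0.14 = 29820 mg

29800 mg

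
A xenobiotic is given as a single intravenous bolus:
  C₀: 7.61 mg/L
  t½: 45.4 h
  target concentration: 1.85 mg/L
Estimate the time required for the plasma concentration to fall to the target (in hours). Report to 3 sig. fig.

92.6 h

k = ln2 / t½ = 0.693147 / 45.4 = 0.01527 h⁻¹
t = ln(C₀ / C) / k = ln(7.610 / 1.85) / 0.01527
  = ln(4.114) / 0.01527 = 1.414 / 0.01527 = 92.60 h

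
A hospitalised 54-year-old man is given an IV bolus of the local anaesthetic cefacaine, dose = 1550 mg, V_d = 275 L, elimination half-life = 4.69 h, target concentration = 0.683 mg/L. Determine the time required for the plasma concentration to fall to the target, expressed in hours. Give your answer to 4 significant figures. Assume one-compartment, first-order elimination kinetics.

C₀ = Dose / Vd = 1550 / 275 = 5.636 mg/L
k = ln2 / t½ = 0.693147 / 4.69 = 0.1478 h⁻¹
t = ln(C₀ / C) / k = ln(5.636 / 0.683) / 0.1478
  = ln(8.252) / 0.1478 = 2.110 / 0.1478 = 14.28 h

14.28 h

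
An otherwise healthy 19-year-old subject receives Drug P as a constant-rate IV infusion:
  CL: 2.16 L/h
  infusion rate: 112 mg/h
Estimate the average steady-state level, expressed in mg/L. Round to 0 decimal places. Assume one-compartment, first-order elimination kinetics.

52 mg/L

At steady state Css = R₀ / CL = 112 / 2.160 = 51.85 mg/L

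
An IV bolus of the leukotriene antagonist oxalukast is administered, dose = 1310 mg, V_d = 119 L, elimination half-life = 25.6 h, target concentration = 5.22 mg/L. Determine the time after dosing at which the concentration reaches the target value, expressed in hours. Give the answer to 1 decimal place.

C₀ = Dose / Vd = 1310 / 119 = 11.01 mg/L
k = ln2 / t½ = 0.693147 / 25.6 = 0.02708 h⁻¹
t = ln(C₀ / C) / k = ln(11.01 / 5.22) / 0.02708
  = ln(2.109) / 0.02708 = 0.7462 / 0.02708 = 27.56 h

27.6 h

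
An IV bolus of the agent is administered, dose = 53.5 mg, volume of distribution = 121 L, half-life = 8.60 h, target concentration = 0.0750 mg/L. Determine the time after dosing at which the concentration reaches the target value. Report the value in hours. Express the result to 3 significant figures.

22.0 h

C₀ = Dose / Vd = 53.50 / 121 = 0.4421 mg/L
k = ln2 / t½ = 0.693147 / 8.60 = 0.08060 h⁻¹
t = ln(C₀ / C) / k = ln(0.4421 / 0.0750) / 0.08060
  = ln(5.895) / 0.08060 = 1.774 / 0.08060 = 22.01 h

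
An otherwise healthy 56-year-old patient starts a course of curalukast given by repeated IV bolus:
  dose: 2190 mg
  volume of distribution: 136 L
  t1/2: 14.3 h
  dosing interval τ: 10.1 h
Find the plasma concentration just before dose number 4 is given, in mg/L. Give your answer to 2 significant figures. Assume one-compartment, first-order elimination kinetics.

C₀ per dose = Dose / Vd = 2190 / 136 = 16.10 mg/L
k = ln2 / t½ = 0.693147 / 14.3 = 0.04847 h⁻¹
Fraction remaining after one interval: r = e^(−kτ) = e^(−0.04847 × 10.1) = 0.6129
Before dose 4, 3 doses have been given (aged 1τ, 2τ, 3τ).
C_trough = C₀ × (r + r² + … + r^3) = C₀ × r(1−r^3)/(1−r)
        = 16.10 × 0.6129 × (1 − 0.2302) / (1 − 0.6129) = 19.62 mg/L

20 mg/L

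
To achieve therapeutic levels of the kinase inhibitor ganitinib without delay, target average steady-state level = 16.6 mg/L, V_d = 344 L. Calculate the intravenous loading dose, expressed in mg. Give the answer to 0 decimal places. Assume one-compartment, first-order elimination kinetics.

LD = Css × Vd = 16.6 × 344 = 5710 mg

5710 mg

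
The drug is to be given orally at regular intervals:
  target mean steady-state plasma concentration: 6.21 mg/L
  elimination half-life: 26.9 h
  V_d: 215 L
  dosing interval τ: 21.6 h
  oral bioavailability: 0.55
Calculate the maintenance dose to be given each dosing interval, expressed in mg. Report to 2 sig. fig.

k = ln2 / t½ = 0.693147 / 26.9 = 0.02577 h⁻¹
CL = k × Vd = 0.02577 × 215 = 5.541 L/h
At steady state, F × (Dose/τ) = Css × CL.
Dose = Css × CL × τ / F = 6.21 × 5.541 × 21.6 / 0.55 = 1351 mg

1400 mg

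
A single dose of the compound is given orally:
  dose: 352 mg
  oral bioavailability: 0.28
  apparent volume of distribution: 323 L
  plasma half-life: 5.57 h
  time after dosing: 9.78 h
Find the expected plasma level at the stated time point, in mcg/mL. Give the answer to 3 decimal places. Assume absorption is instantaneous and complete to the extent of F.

Amount reaching circulation = F × Dose = 0.28 × 352.0 = 98.56 mg
C₀ = F·Dose / Vd = 98.56 / 323 = 0.3051 mg/L
k = ln2 / t½ = 0.693147 / 5.57 = 0.1244 h⁻¹
C = C₀ · e^(−k·t) = 0.3051 × e^(−0.1244 × 9.78)
  = 0.3051 × 0.2962 = 0.09037 mg/L
(0.09037 mg/L = 0.09037 mcg/mL)

0.090 mcg/mL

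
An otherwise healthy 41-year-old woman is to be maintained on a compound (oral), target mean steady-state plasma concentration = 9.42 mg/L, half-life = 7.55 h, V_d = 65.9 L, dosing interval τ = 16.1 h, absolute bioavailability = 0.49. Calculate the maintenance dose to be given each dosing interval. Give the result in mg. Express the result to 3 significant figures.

k = ln2 / t½ = 0.693147 / 7.55 = 0.09181 h⁻¹
CL = k × Vd = 0.09181 × 65.9 = 6.050 L/h
At steady state, F × (Dose/τ) = Css × CL.
Dose = Css × CL × τ / F = 9.42 × 6.050 × 16.1 / 0.49 = 1873 mg

1870 mg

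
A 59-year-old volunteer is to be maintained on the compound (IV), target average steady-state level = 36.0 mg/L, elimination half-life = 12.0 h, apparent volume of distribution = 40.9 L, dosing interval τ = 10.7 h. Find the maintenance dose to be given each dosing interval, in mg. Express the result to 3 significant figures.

k = ln2 / t½ = 0.693147 / 12.0 = 0.05776 h⁻¹
CL = k × Vd = 0.05776 × 40.9 = 2.362 L/h
At steady state, Dose/τ = Css × CL.
Dose = Css × CL × τ = 36.0 × 2.362 × 10.7 = 909.8 mg

910 mg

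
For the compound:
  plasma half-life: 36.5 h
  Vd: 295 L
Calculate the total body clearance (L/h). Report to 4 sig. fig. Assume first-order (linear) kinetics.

k = ln2 / t½ = 0.693147 / 36.5 = 0.01899 h⁻¹
CL = k × Vd = 0.01899 × 295 = 5.602 L/h

5.602 L/h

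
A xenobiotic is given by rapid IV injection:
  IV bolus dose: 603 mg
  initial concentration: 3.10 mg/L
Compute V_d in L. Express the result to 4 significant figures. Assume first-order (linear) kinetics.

194.5 L

Vd = Dose / C₀ = 603.0 / 3.10 = 194.5 L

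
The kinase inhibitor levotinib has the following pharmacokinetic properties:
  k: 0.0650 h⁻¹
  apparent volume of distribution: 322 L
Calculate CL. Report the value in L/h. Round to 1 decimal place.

CL = k × Vd = 0.0650 × 322 = 20.93 L/h

20.9 L/h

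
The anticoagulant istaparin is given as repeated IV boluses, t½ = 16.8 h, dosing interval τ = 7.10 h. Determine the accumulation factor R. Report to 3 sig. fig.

k = ln2 / t½ = 0.693147 / 16.8 = 0.04126 h⁻¹
e^(−kτ) = e^(−0.04126 × 7.10) = 0.7461
Accumulation ratio R = 1 / (1 − e^(−kτ)) = 1 / (1 − 0.7461) = 3.939

3.94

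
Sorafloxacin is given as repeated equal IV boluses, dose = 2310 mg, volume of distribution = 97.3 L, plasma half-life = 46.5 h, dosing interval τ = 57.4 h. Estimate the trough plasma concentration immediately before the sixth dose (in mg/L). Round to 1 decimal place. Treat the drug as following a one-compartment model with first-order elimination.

C₀ per dose = Dose / Vd = 2310 / 97.3 = 23.74 mg/L
k = ln2 / t½ = 0.693147 / 46.5 = 0.01491 h⁻¹
Fraction remaining after one interval: r = e^(−kτ) = e^(−0.01491 × 57.4) = 0.4249
Before dose 6, 5 doses have been given (aged 1τ, 2τ, 3τ, 4τ, 5τ).
C_trough = C₀ × (r + r² + … + r^5) = C₀ × r(1−r^5)/(1−r)
        = 23.74 × 0.4249 × (1 − 0.01385) / (1 − 0.4249) = 17.30 mg/L

17.3 mg/L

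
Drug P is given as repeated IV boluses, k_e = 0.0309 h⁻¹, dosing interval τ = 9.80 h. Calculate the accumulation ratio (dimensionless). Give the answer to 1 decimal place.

3.8

e^(−kτ) = e^(−0.03090 × 9.80) = 0.7387
Accumulation ratio R = 1 / (1 − e^(−kτ)) = 1 / (1 − 0.7387) = 3.827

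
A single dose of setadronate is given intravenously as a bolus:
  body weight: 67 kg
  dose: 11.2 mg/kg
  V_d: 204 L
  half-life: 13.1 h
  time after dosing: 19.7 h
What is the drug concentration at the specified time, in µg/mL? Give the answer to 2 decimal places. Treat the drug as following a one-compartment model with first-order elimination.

Total dose = 11.2 × 67 = 750.4 mg
C₀ = Dose / Vd = 750.4 / 204 = 3.678 mg/L
k = ln2 / t½ = 0.693147 / 13.1 = 0.05291 h⁻¹
C = C₀ · e^(−k·t) = 3.678 × e^(−0.05291 × 19.7)
  = 3.678 × 0.3526 = 1.297 mg/L
(1.297 mg/L = 1.297 µg/mL)

1.30 µg/mL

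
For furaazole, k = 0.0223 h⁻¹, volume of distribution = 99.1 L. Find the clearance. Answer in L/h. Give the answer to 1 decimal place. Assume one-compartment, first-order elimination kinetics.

CL = k × Vd = 0.0223 × 99.1 = 2.210 L/h

2.2 L/h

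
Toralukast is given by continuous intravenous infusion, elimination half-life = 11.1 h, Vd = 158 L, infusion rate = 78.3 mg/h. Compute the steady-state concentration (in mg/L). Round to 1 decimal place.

k = ln2 / t½ = 0.693147 / 11.1 = 0.06245 h⁻¹
CL = k × Vd = 0.06245 × 158 = 9.867 L/h
At steady state Css = R₀ / CL = 78.3 / 9.867 = 7.936 mg/L

7.9 mg/L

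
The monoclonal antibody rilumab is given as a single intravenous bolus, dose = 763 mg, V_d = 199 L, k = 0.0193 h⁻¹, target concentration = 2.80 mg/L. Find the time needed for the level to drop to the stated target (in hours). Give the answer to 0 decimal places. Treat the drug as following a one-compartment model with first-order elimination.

C₀ = Dose / Vd = 763.0 / 199 = 3.834 mg/L
t = ln(C₀ / C) / k = ln(3.834 / 2.80) / 0.01930
  = ln(1.369) / 0.01930 = 0.3141 / 0.01930 = 16.27 h

16 h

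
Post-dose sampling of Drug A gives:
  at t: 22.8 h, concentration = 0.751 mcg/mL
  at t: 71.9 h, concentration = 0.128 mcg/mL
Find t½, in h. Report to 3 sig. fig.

k = ln(C₁/C₂) / (t₂ − t₁) = ln(0.751/0.128) / (71.9 − 22.8)
  = 1.769 / 49.10 = 0.03603 h⁻¹
t½ = ln2 / k = 0.693147 / 0.03603 = 19.24 h

19.2 h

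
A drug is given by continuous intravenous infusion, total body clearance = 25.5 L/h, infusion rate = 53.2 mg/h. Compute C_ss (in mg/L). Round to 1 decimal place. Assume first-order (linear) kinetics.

2.1 mg/L

At steady state Css = R₀ / CL = 53.2 / 25.50 = 2.086 mg/L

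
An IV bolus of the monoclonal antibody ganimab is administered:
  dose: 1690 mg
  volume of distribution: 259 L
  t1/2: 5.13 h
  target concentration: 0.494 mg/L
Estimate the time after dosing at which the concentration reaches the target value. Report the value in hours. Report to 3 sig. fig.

C₀ = Dose / Vd = 1690 / 259 = 6.525 mg/L
k = ln2 / t½ = 0.693147 / 5.13 = 0.1351 h⁻¹
t = ln(C₀ / C) / k = ln(6.525 / 0.494) / 0.1351
  = ln(13.21) / 0.1351 = 2.581 / 0.1351 = 19.10 h

19.1 h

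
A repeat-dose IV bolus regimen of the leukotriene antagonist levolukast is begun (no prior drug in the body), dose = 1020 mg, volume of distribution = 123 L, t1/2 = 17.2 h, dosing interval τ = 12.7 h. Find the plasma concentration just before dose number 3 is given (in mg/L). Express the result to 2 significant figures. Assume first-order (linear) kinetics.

8.0 mg/L

C₀ per dose = Dose / Vd = 1020 / 123 = 8.293 mg/L
k = ln2 / t½ = 0.693147 / 17.2 = 0.04030 h⁻¹
Fraction remaining after one interval: r = e^(−kτ) = e^(−0.04030 × 12.7) = 0.5994
Before dose 3, 2 doses have been given (aged 1τ, 2τ).
C_trough = C₀ × (r + r²) = 8.293 × (0.5994 + 0.3593) = 7.950 mg/L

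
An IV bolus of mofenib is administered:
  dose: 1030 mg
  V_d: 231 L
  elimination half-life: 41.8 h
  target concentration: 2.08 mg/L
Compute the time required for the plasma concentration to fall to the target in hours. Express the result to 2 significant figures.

C₀ = Dose / Vd = 1030 / 231 = 4.459 mg/L
k = ln2 / t½ = 0.693147 / 41.8 = 0.01658 h⁻¹
t = ln(C₀ / C) / k = ln(4.459 / 2.08) / 0.01658
  = ln(2.144) / 0.01658 = 0.7627 / 0.01658 = 46.00 h

46 h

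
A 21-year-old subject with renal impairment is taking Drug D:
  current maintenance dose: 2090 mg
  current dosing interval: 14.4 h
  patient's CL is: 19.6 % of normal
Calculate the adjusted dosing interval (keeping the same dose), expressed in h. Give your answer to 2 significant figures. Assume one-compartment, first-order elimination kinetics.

73 h

To keep the same average steady-state level, dosing rate must scale with clearance.
CL ratio = 19.6 / 100 = 0.1960
New interval (same dose) = 14.4 / 0.1960 = 73.47 h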